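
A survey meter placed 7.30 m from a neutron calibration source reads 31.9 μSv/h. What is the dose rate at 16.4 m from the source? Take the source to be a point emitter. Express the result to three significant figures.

6.32 μSv/h

By the inverse-square law, scaling from 7.30 m to 16.4 m:
31.9 × (7.30/16.4)² = 31.9 × 0.1981 = 6.319 μSv/h.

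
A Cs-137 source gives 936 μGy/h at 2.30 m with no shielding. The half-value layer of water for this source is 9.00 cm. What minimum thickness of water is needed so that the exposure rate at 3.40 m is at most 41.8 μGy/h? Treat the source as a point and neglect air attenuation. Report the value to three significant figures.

At 3.40 m, distance alone gives (2.30/3.40)² = 0.4576, so 936 × 0.4576 = 428.3 μGy/h.
Further attenuation needed: 428.3/41.8 = 10.25.
n = log₂(10.25) = 3.358 half-value layers.
Thickness = 3.358 × 9.00 cm = 30.22 cm.

30.2 cm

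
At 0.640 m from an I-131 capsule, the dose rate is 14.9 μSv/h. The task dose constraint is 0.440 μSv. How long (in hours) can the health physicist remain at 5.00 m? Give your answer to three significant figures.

1.80 h

By the inverse-square law, rate at 5.00 m:
(0.640/5.00)² = 0.01638, so 14.9 × 0.01638 = 0.2441 μSv/h.
Stay time = 0.440 μSv ÷ 0.2441 μSv/h = 1.803 h.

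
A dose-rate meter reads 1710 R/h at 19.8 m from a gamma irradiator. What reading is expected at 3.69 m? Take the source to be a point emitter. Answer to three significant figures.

Intensity scales as (d₁/d₂)², so the rate at 3.69 m is
(19.8/3.69)² = 28.79, so 1710 × 28.79 = 49230 R/h.

49200 R/h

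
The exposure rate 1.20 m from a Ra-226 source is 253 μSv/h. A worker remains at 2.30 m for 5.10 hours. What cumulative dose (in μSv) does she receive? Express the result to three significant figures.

Intensity scales as (d₁/d₂)², so rate at 2.30 m:
253 × (1.20/2.30)² = 253 × 0.2722 = 68.87 μSv/h.
Dose = rate × time = 68.87 μSv/h × 5.100 h = 351.2 μSv.

351 μSv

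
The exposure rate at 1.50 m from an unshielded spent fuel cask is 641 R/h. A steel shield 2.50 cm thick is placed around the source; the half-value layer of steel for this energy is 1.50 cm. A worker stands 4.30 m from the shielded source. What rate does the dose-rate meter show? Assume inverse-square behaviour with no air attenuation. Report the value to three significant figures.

24.6 R/h

Distance alone: 641 × (1.50/4.30)² = 641 × 0.1217 = 78.01 R/h.
Shield: 2.50/1.50 = 1.667 half-value layers → attenuation 2^(−1.667) = 0.3149.
Combined: 78.01 × 0.3149 = 24.57 R/h.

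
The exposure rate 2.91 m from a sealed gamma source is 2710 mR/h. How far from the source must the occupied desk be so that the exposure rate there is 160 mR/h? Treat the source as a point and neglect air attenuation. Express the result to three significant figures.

12.0 m

Intensity scales as (d₁/d₂)², so d₂ = d₁·√(I₁/I₂).
I₁/I₂ = 2710/160 = 16.94, so d₂ = 2.91 × √16.94 = 11.98 m.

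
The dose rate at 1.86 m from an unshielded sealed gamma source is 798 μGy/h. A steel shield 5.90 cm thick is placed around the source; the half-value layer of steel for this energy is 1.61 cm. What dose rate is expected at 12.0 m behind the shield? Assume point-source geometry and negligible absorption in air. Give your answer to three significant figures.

1.51 μGy/h

Distance alone: 798 × (1.86/12.0)² = 798 × 0.02403 = 19.18 μGy/h.
Shield: 5.90/1.61 = 3.665 half-value layers → attenuation 2^(−3.665) = 0.07884.
Combined: 19.18 × 0.07884 = 1.512 μGy/h.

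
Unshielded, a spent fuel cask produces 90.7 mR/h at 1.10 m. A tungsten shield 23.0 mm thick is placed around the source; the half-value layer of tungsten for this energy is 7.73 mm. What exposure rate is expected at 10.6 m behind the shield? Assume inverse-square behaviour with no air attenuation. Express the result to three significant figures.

0.124 mR/h

Distance alone: 90.7 × (1.10/10.6)² = 90.7 × 0.01077 = 0.9768 mR/h.
Shield: 23.0/7.73 = 2.975 half-value layers → attenuation 2^(−2.975) = 0.1272.
Combined: 0.9768 × 0.1272 = 0.1242 mR/h.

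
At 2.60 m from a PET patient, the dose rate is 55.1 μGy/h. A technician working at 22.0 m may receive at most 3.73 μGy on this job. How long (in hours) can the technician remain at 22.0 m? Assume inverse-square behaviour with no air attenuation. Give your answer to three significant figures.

4.85 h

Since intensity falls as 1/r², rate at 22.0 m:
(2.60/22.0)² = 0.01397, so 55.1 × 0.01397 = 0.7697 μGy/h.
Stay time = 3.73 μGy ÷ 0.7697 μGy/h = 4.846 h.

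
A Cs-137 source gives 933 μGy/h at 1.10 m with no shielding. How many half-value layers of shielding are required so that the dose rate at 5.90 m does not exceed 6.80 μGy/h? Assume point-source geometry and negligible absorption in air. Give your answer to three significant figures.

At 5.90 m, distance alone gives (1.10/5.90)² = 0.03476, so 933 × 0.03476 = 32.43 μGy/h.
Further attenuation needed: 32.43/6.80 = 4.769.
n = log₂(4.769) = 2.254 half-value layers.

2.25 half-value layers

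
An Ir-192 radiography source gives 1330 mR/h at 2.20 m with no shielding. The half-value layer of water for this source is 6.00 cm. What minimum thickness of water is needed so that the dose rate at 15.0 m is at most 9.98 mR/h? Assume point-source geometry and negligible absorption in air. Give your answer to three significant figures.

At 15.0 m, distance alone gives 1330 × (2.20/15.0)² = 1330 × 0.02151 = 28.61 mR/h.
Further attenuation needed: 28.61/9.98 = 2.867.
n = log₂(2.867) = 1.520 half-value layers.
Thickness = 1.520 × 6.00 cm = 9.120 cm.

9.12 cm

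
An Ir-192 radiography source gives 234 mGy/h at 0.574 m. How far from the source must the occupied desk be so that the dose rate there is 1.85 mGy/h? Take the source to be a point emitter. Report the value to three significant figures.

6.46 m

Applying the 1/r² law, d₂ = d₁·√(I₁/I₂).
I₁/I₂ = 234/1.85 = 126.5, so d₂ = 0.574 × √126.5 = 6.456 m.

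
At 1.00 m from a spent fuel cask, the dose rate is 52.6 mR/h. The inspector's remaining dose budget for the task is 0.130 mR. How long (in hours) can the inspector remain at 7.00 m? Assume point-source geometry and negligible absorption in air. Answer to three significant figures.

Since intensity falls as 1/r², rate at 7.00 m:
(1.00/7.00)² = 0.02041, so 52.6 × 0.02041 = 1.074 mR/h.
Stay time = 0.130 mR ÷ 1.074 mR/h = 0.1210 h.

0.121 h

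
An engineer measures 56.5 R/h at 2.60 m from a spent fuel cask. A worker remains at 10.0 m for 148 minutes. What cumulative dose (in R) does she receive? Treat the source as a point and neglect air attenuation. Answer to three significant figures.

Applying the 1/r² law, rate at 10.0 m:
56.5 × (2.60/10.0)² = 56.5 × 0.06760 = 3.819 R/h.
Dose = rate × time = 3.819 R/h × 2.467 h = 9.421 R.

9.42 R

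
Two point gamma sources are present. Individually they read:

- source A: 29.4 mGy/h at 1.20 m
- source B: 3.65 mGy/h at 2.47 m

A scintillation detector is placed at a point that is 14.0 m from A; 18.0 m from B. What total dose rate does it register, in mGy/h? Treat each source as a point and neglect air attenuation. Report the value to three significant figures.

0.285 mGy/h

By superposition, sum each source's inverse-square contribution:
A: 29.4 × (1.20/14.0)² = 0.2160 mGy/h
B: 3.65 × (2.47/18.0)² = 0.06873 mGy/h
Total = 0.2160 + 0.06873 = 0.2847 mGy/h.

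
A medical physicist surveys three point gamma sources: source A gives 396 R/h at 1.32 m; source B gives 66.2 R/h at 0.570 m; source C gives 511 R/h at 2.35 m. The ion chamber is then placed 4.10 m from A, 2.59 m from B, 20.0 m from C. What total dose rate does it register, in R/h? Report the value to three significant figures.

51.3 R/h

Each source contributes Iᵢ·(dᵢ/rᵢ)²; contributions add.
A: 396 × (1.32/4.10)² = 41.05 R/h
B: 66.2 × (0.570/2.59)² = 3.206 R/h
C: 511 × (2.35/20.0)² = 7.055 R/h
Total = 41.05 + 3.206 + 7.055 = 51.31 R/h.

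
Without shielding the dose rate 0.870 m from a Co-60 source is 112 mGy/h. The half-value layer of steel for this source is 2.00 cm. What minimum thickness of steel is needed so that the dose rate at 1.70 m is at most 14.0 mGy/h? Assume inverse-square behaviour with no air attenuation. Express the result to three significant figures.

2.13 cm

At 1.70 m, distance alone gives (0.870/1.70)² = 0.2619, so 112 × 0.2619 = 29.33 mGy/h.
Further attenuation needed: 29.33/14.0 = 2.095.
n = log₂(2.095) = 1.067 half-value layers.
Thickness = 1.067 × 2.00 cm = 2.134 cm.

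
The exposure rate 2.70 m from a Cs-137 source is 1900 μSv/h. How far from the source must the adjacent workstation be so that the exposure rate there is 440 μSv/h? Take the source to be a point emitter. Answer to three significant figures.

5.61 m

Intensity scales as (d₁/d₂)², so d₂ = d₁·√(I₁/I₂).
I₁/I₂ = 1900/440 = 4.318, so d₂ = 2.70 × √4.318 = 5.611 m.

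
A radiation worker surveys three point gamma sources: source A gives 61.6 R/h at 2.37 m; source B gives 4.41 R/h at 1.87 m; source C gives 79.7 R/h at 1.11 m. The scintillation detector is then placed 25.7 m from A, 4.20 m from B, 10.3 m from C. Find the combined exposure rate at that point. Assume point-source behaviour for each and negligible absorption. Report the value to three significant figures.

By superposition, sum each source's inverse-square contribution:
A: 61.6 × (2.37/25.7)² = 0.5239 R/h
B: 4.41 × (1.87/4.20)² = 0.8742 R/h
C: 79.7 × (1.11/10.3)² = 0.9256 R/h
Total = 0.5239 + 0.8742 + 0.9256 = 2.324 R/h.

2.32 R/h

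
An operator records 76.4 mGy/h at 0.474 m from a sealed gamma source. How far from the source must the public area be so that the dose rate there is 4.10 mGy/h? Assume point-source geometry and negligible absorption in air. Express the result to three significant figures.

Using I₁d₁² = I₂d₂², d₂ = d₁·√(I₁/I₂).
I₁/I₂ = 76.4/4.10 = 18.63, so d₂ = 0.474 × √18.63 = 2.046 m.

2.05 m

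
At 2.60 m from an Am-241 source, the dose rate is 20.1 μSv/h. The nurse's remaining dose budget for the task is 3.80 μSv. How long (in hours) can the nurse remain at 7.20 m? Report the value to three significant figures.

Using I₁d₁² = I₂d₂², rate at 7.20 m:
(2.60/7.20)² = 0.1304, so 20.1 × 0.1304 = 2.621 μSv/h.
Stay time = 3.80 μSv ÷ 2.621 μSv/h = 1.450 h.

1.45 h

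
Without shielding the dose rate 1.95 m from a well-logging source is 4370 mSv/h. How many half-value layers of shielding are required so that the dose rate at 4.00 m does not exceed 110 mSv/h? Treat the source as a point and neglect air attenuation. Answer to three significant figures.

At 4.00 m, distance alone gives (1.95/4.00)² = 0.2377, so 4370 × 0.2377 = 1039 mSv/h.
Further attenuation needed: 1039/110 = 9.445.
n = log₂(9.445) = 3.240 half-value layers.

3.24 half-value layers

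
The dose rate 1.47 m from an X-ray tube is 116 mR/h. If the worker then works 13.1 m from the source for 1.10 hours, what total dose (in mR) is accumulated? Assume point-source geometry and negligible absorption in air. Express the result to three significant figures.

1.61 mR

By the inverse-square law, rate at 13.1 m:
(1.47/13.1)² = 0.01259, so 116 × 0.01259 = 1.460 mR/h.
Dose = rate × time = 1.460 mR/h × 1.100 h = 1.606 mR.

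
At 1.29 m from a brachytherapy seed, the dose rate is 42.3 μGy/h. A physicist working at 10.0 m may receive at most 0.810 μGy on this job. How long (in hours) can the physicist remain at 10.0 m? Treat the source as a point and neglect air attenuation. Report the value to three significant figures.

By the inverse-square law, rate at 10.0 m:
(1.29/10.0)² = 0.01664, so 42.3 × 0.01664 = 0.7039 μGy/h.
Stay time = 0.810 μGy ÷ 0.7039 μGy/h = 1.151 h.

1.15 h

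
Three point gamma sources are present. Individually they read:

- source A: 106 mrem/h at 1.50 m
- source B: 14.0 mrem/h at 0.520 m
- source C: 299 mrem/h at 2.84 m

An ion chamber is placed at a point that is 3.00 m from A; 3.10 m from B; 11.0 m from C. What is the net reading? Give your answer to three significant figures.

46.8 mrem/h

By superposition, sum each source's inverse-square contribution:
A: 106 × (1.50/3.00)² = 26.50 mrem/h
B: 14.0 × (0.520/3.10)² = 0.3939 mrem/h
C: 299 × (2.84/11.0)² = 19.93 mrem/h
Total = 26.50 + 0.3939 + 19.93 = 46.82 mrem/h.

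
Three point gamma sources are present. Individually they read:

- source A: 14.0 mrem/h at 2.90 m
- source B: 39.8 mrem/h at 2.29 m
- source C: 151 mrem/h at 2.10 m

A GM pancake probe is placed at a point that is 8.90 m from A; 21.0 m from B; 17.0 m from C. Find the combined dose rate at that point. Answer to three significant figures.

4.26 mrem/h

By superposition, sum each source's inverse-square contribution:
A: 14.0 × (2.90/8.90)² = 1.486 mrem/h
B: 39.8 × (2.29/21.0)² = 0.4733 mrem/h
C: 151 × (2.10/17.0)² = 2.304 mrem/h
Total = 1.486 + 0.4733 + 2.304 = 4.263 mrem/h.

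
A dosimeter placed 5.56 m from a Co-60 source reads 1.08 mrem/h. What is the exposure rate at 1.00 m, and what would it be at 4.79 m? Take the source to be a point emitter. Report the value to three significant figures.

Since intensity falls as 1/r²,
At 1.00 m: (5.56/1.00)² = 30.91, so 1.08 × 30.91 = 33.38 mrem/h
At 4.79 m: 33.38 × (1.00/4.79)² = 33.38 × 0.04358 = 1.455 mrem/h.

33.4 mrem/h; 1.46 mrem/h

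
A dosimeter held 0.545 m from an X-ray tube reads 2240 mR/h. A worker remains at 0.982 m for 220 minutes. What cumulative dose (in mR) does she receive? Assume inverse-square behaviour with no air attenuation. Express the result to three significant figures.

Intensity scales as (d₁/d₂)², so rate at 0.982 m:
(0.545/0.982)² = 0.3080, so 2240 × 0.3080 = 689.9 mR/h.
Dose = rate × time = 689.9 mR/h × 3.667 h = 2530 mR.

2530 mR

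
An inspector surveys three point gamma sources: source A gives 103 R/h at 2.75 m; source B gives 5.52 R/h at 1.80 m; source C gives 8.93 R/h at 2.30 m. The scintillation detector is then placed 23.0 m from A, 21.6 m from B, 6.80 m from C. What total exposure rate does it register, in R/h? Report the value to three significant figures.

Each source contributes Iᵢ·(dᵢ/rᵢ)²; contributions add.
A: 103 × (2.75/23.0)² = 1.472 R/h
B: 5.52 × (1.80/21.6)² = 0.03833 R/h
C: 8.93 × (2.30/6.80)² = 1.022 R/h
Total = 1.472 + 0.03833 + 1.022 = 2.532 R/h.

2.53 R/h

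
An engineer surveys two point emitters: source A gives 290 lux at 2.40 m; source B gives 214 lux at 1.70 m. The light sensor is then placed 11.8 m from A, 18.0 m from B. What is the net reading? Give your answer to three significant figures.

13.9 lux

By superposition, sum each source's inverse-square contribution:
A: 290 × (2.40/11.8)² = 12.00 lux
B: 214 × (1.70/18.0)² = 1.909 lux
Total = 12.00 + 1.909 = 13.91 lux.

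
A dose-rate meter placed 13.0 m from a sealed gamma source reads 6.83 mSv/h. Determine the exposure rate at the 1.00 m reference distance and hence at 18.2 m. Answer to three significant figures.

By the inverse-square law,
At 1.00 m: (13.0/1.00)² = 169.0, so 6.83 × 169.0 = 1154 mSv/h
At 18.2 m: (1.00/18.2)² = 0.003019, so 1154 × 0.003019 = 3.484 mSv/h.

1150 mSv/h; 3.48 mSv/h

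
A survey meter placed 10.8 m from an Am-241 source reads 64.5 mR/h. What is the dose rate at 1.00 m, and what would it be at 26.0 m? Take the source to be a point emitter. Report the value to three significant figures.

Intensity scales as (d₁/d₂)², so
At 1.00 m: 64.5 × (10.8/1.00)² = 64.5 × 116.6 = 7521 mR/h
At 26.0 m: 7521 × (1.00/26.0)² = 7521 × 0.001479 = 11.12 mR/h.

7520 mR/h; 11.1 mR/h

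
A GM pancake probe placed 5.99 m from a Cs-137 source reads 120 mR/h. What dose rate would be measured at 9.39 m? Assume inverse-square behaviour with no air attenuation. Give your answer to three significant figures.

Intensity scales as (d₁/d₂)², so scaling from 5.99 m to 9.39 m:
(5.99/9.39)² = 0.4069, so 120 × 0.4069 = 48.83 mR/h.

48.8 mR/h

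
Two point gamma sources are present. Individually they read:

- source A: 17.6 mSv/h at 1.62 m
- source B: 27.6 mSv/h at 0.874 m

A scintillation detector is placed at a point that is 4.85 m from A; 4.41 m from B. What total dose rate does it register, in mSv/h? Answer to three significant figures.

3.05 mSv/h

Each source contributes Iᵢ·(dᵢ/rᵢ)²; contributions add.
A: 17.6 × (1.62/4.85)² = 1.964 mSv/h
B: 27.6 × (0.874/4.41)² = 1.084 mSv/h
Total = 1.964 + 1.084 = 3.048 mSv/h.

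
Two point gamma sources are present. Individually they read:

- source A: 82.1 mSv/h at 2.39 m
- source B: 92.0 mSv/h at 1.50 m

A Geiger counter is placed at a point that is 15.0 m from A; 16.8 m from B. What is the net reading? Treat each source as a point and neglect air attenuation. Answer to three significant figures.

By superposition, sum each source's inverse-square contribution:
A: 82.1 × (2.39/15.0)² = 2.084 mSv/h
B: 92.0 × (1.50/16.8)² = 0.7334 mSv/h
Total = 2.084 + 0.7334 = 2.817 mSv/h.

2.82 mSv/h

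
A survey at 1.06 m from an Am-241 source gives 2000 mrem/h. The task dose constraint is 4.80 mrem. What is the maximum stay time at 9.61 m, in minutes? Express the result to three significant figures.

11.8 min

Since intensity falls as 1/r², rate at 9.61 m:
(1.06/9.61)² = 0.01217, so 2000 × 0.01217 = 24.34 mrem/h.
Stay time = 4.80 mrem ÷ 24.34 mrem/h = 0.1972 h = 11.83 min.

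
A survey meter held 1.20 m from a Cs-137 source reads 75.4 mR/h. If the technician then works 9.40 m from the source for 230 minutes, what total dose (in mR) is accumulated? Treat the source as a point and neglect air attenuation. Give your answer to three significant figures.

Since intensity falls as 1/r², rate at 9.40 m:
(1.20/9.40)² = 0.01630, so 75.4 × 0.01630 = 1.229 mR/h.
Dose = rate × time = 1.229 mR/h × 3.833 h = 4.711 mR.

4.71 mR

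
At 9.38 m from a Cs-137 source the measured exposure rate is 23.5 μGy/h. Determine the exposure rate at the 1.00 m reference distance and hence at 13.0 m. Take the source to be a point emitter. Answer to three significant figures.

Intensity scales as (d₁/d₂)², so
At 1.00 m: 23.5 × (9.38/1.00)² = 23.5 × 87.98 = 2068 μGy/h
At 13.0 m: (1.00/13.0)² = 0.005917, so 2068 × 0.005917 = 12.24 μGy/h.

2070 μGy/h; 12.2 μGy/h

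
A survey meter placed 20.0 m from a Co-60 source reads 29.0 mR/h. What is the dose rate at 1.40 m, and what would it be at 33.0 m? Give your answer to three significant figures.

5920 mR/h; 10.7 mR/h

By the inverse-square law,
At 1.40 m: 29.0 × (20.0/1.40)² = 29.0 × 204.1 = 5919 mR/h
At 33.0 m: 5919 × (1.40/33.0)² = 5919 × 0.001800 = 10.65 mR/h.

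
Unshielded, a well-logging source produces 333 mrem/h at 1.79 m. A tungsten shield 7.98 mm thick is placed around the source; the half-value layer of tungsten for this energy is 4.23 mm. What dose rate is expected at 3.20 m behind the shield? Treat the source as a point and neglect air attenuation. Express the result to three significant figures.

28.2 mrem/h

Distance alone: (1.79/3.20)² = 0.3129, so 333 × 0.3129 = 104.2 mrem/h.
Shield: 7.98/4.23 = 1.887 half-value layers → attenuation 2^(−1.887) = 0.2704.
Combined: 104.2 × 0.2704 = 28.18 mrem/h.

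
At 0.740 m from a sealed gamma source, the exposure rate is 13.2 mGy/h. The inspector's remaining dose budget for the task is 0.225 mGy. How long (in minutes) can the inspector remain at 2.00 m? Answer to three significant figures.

Using I₁d₁² = I₂d₂², rate at 2.00 m:
(0.740/2.00)² = 0.1369, so 13.2 × 0.1369 = 1.807 mGy/h.
Stay time = 0.225 mGy ÷ 1.807 mGy/h = 0.1245 h = 7.470 min.

7.47 min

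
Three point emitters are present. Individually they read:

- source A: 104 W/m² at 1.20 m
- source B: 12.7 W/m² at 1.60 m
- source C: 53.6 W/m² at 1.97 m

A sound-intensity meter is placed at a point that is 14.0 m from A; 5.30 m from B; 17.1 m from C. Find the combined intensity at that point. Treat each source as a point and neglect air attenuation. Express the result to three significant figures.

By superposition, sum each source's inverse-square contribution:
A: 104 × (1.20/14.0)² = 0.7641 W/m²
B: 12.7 × (1.60/5.30)² = 1.157 W/m²
C: 53.6 × (1.97/17.1)² = 0.7114 W/m²
Total = 0.7641 + 1.157 + 0.7114 = 2.633 W/m².

2.63 W/m²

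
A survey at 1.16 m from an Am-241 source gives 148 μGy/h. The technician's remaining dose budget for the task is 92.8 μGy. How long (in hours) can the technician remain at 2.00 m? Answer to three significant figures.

1.86 h

Applying the 1/r² law, rate at 2.00 m:
(1.16/2.00)² = 0.3364, so 148 × 0.3364 = 49.79 μGy/h.
Stay time = 92.8 μGy ÷ 49.79 μGy/h = 1.864 h.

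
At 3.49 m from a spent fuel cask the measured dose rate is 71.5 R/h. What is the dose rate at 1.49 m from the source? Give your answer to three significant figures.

Applying the 1/r² law, scaling from 3.49 m to 1.49 m:
71.5 × (3.49/1.49)² = 71.5 × 5.486 = 392.2 R/h.

392 R/h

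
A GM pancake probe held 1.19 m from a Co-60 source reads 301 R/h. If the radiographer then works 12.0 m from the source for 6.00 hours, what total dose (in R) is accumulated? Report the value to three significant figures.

Using I₁d₁² = I₂d₂², rate at 12.0 m:
301 × (1.19/12.0)² = 301 × 0.009834 = 2.960 R/h.
Dose = rate × time = 2.960 R/h × 6.000 h = 17.76 R.

17.8 R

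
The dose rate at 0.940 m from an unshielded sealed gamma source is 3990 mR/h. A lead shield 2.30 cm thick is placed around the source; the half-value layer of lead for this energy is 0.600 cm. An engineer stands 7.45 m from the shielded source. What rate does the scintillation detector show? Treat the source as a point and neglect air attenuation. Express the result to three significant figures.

Distance alone: 3990 × (0.940/7.45)² = 3990 × 0.01592 = 63.52 mR/h.
Shield: 2.30/0.600 = 3.833 half-value layers → attenuation 2^(−3.833) = 0.07017.
Combined: 63.52 × 0.07017 = 4.457 mR/h.

4.46 mR/h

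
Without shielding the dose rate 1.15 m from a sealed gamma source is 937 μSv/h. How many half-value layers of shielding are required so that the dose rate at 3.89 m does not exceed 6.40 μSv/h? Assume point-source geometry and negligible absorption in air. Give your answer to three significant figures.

At 3.89 m, distance alone gives 937 × (1.15/3.89)² = 937 × 0.08740 = 81.89 μSv/h.
Further attenuation needed: 81.89/6.40 = 12.80.
n = log₂(12.80) = 3.678 half-value layers.

3.68 half-value layers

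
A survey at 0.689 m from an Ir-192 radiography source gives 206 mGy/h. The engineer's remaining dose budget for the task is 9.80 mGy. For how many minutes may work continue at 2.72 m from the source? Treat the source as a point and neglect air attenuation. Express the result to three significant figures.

44.5 min

Since intensity falls as 1/r², rate at 2.72 m:
206 × (0.689/2.72)² = 206 × 0.06417 = 13.22 mGy/h.
Stay time = 9.80 mGy ÷ 13.22 mGy/h = 0.7413 h = 44.48 min.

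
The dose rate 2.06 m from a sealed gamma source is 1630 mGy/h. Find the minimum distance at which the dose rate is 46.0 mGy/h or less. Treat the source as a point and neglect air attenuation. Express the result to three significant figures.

Using I₁d₁² = I₂d₂², d₂ = d₁·√(I₁/I₂).
I₁/I₂ = 1630/46.0 = 35.43, so d₂ = 2.06 × √35.43 = 12.26 m.

12.3 m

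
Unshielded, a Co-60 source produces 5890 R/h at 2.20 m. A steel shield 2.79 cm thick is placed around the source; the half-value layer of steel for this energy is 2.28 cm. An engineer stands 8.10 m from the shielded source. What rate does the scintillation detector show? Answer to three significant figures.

Distance alone: (2.20/8.10)² = 0.07377, so 5890 × 0.07377 = 434.5 R/h.
Shield: 2.79/2.28 = 1.224 half-value layers → attenuation 2^(−1.224) = 0.4281.
Combined: 434.5 × 0.4281 = 186.0 R/h.

186 R/h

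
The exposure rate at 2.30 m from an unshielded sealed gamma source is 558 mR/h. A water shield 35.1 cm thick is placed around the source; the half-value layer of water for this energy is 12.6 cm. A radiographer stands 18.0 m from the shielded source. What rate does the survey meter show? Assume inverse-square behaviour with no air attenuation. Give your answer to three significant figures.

1.32 mR/h

Distance alone: (2.30/18.0)² = 0.01633, so 558 × 0.01633 = 9.112 mR/h.
Shield: 35.1/12.6 = 2.786 half-value layers → attenuation 2^(−2.786) = 0.1450.
Combined: 9.112 × 0.1450 = 1.321 mR/h.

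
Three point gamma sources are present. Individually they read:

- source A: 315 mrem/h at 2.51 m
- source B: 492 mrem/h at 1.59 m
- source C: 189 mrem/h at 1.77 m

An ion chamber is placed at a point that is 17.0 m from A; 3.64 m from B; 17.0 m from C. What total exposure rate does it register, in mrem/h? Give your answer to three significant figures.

103 mrem/h

Each source contributes Iᵢ·(dᵢ/rᵢ)²; contributions add.
A: 315 × (2.51/17.0)² = 6.867 mrem/h
B: 492 × (1.59/3.64)² = 93.88 mrem/h
C: 189 × (1.77/17.0)² = 2.049 mrem/h
Total = 6.867 + 93.88 + 2.049 = 102.8 mrem/h.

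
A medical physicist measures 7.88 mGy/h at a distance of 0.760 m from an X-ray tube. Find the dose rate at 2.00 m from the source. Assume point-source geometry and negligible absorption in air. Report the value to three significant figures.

1.14 mGy/h

Applying the 1/r² law, the rate at 2.00 m is
(0.760/2.00)² = 0.1444, so 7.88 × 0.1444 = 1.138 mGy/h.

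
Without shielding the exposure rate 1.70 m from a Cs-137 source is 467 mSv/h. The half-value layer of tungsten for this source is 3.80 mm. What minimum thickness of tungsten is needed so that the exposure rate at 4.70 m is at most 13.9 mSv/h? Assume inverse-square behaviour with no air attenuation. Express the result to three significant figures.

8.12 mm

At 4.70 m, distance alone gives (1.70/4.70)² = 0.1308, so 467 × 0.1308 = 61.08 mSv/h.
Further attenuation needed: 61.08/13.9 = 4.394.
n = log₂(4.394) = 2.136 half-value layers.
Thickness = 2.136 × 3.80 mm = 8.117 mm.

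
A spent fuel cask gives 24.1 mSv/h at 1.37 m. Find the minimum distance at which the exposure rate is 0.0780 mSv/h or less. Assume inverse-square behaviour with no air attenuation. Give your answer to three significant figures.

24.1 m

By the inverse-square law, d₂ = d₁·√(I₁/I₂).
I₁/I₂ = 24.1/0.0780 = 309.0, so d₂ = 1.37 × √309.0 = 24.08 m.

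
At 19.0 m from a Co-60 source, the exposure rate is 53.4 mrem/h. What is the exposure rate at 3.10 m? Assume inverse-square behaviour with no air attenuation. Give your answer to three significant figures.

Intensity scales as (d₁/d₂)², so the rate at 3.10 m is
(19.0/3.10)² = 37.57, so 53.4 × 37.57 = 2006 mrem/h.

2010 mrem/h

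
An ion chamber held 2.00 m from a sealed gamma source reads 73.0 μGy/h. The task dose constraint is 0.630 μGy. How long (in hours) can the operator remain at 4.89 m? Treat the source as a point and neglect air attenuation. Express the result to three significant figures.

0.0516 h

Using I₁d₁² = I₂d₂², rate at 4.89 m:
(2.00/4.89)² = 0.1673, so 73.0 × 0.1673 = 12.21 μGy/h.
Stay time = 0.630 μGy ÷ 12.21 μGy/h = 0.05160 h.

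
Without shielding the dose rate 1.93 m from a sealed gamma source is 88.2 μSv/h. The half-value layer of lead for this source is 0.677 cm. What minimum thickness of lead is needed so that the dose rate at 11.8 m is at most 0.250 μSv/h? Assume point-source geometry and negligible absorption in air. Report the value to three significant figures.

2.19 cm

At 11.8 m, distance alone gives (1.93/11.8)² = 0.02675, so 88.2 × 0.02675 = 2.359 μSv/h.
Further attenuation needed: 2.359/0.250 = 9.436.
n = log₂(9.436) = 3.238 half-value layers.
Thickness = 3.238 × 0.677 cm = 2.192 cm.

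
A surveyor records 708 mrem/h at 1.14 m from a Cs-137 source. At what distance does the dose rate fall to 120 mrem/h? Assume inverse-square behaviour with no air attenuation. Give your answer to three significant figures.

2.77 m

By the inverse-square law, d₂ = d₁·√(I₁/I₂).
I₁/I₂ = 708/120 = 5.900, so d₂ = 1.14 × √5.900 = 2.769 m.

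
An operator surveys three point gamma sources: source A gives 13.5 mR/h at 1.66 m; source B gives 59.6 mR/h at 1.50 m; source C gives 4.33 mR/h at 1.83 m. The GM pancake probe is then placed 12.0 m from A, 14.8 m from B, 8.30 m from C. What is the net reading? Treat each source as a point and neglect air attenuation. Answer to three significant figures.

1.08 mR/h

Each source contributes Iᵢ·(dᵢ/rᵢ)²; contributions add.
A: 13.5 × (1.66/12.0)² = 0.2583 mR/h
B: 59.6 × (1.50/14.8)² = 0.6122 mR/h
C: 4.33 × (1.83/8.30)² = 0.2105 mR/h
Total = 0.2583 + 0.6122 + 0.2105 = 1.081 mR/h.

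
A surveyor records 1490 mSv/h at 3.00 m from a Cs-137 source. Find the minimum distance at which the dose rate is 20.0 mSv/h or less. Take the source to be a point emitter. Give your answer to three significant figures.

25.9 m

Using I₁d₁² = I₂d₂², d₂ = d₁·√(I₁/I₂).
I₁/I₂ = 1490/20.0 = 74.50, so d₂ = 3.00 × √74.50 = 25.89 m.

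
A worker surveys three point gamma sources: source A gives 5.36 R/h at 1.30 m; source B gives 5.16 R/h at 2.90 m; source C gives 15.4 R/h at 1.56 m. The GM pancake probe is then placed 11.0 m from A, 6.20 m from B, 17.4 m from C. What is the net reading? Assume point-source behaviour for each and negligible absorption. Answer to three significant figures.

Each source contributes Iᵢ·(dᵢ/rᵢ)²; contributions add.
A: 5.36 × (1.30/11.0)² = 0.07486 R/h
B: 5.16 × (2.90/6.20)² = 1.129 R/h
C: 15.4 × (1.56/17.4)² = 0.1238 R/h
Total = 0.07486 + 1.129 + 0.1238 = 1.328 R/h.

1.33 R/h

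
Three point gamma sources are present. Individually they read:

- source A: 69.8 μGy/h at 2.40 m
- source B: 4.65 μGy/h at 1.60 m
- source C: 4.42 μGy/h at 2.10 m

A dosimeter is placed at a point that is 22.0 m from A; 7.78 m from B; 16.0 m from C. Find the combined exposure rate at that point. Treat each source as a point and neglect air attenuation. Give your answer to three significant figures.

By superposition, sum each source's inverse-square contribution:
A: 69.8 × (2.40/22.0)² = 0.8307 μGy/h
B: 4.65 × (1.60/7.78)² = 0.1967 μGy/h
C: 4.42 × (2.10/16.0)² = 0.07614 μGy/h
Total = 0.8307 + 0.1967 + 0.07614 = 1.104 μGy/h.

1.10 μGy/h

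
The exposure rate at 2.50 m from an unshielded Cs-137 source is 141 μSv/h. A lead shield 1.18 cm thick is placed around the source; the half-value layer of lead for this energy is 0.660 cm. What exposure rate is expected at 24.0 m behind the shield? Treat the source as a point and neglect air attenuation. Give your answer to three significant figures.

Distance alone: 141 × (2.50/24.0)² = 141 × 0.01085 = 1.530 μSv/h.
Shield: 1.18/0.660 = 1.788 half-value layers → attenuation 2^(−1.788) = 0.2896.
Combined: 1.530 × 0.2896 = 0.4431 μSv/h.

0.443 μSv/h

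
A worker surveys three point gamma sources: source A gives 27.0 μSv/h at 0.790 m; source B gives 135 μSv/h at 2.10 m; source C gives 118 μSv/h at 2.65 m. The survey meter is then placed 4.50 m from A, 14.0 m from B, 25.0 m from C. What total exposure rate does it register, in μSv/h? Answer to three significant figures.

5.20 μSv/h

By superposition, sum each source's inverse-square contribution:
A: 27.0 × (0.790/4.50)² = 0.8321 μSv/h
B: 135 × (2.10/14.0)² = 3.038 μSv/h
C: 118 × (2.65/25.0)² = 1.326 μSv/h
Total = 0.8321 + 3.038 + 1.326 = 5.196 μSv/h.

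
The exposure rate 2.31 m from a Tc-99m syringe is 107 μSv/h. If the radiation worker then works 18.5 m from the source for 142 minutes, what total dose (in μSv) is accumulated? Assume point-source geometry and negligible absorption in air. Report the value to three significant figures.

Using I₁d₁² = I₂d₂², rate at 18.5 m:
107 × (2.31/18.5)² = 107 × 0.01559 = 1.668 μSv/h.
Dose = rate × time = 1.668 μSv/h × 2.367 h = 3.948 μSv.

3.95 μSv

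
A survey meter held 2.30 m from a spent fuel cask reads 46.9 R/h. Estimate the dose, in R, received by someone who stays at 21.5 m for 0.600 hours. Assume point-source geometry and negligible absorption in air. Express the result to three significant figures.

0.322 R

Applying the 1/r² law, rate at 21.5 m:
(2.30/21.5)² = 0.01144, so 46.9 × 0.01144 = 0.5365 R/h.
Dose = rate × time = 0.5365 R/h × 0.6000 h = 0.3219 R.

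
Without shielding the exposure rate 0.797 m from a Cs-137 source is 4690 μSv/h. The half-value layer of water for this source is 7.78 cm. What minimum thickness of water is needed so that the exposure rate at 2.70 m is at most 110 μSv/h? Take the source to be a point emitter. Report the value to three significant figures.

14.7 cm

At 2.70 m, distance alone gives 4690 × (0.797/2.70)² = 4690 × 0.08713 = 408.6 μSv/h.
Further attenuation needed: 408.6/110 = 3.715.
n = log₂(3.715) = 1.893 half-value layers.
Thickness = 1.893 × 7.78 cm = 14.73 cm.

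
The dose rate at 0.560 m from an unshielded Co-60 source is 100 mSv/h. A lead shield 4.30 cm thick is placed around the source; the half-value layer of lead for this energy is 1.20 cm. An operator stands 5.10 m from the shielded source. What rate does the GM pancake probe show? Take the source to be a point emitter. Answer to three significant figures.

Distance alone: (0.560/5.10)² = 0.01206, so 100 × 0.01206 = 1.206 mSv/h.
Shield: 4.30/1.20 = 3.583 half-value layers → attenuation 2^(−3.583) = 0.08345.
Combined: 1.206 × 0.08345 = 0.1006 mSv/h.

0.101 mSv/h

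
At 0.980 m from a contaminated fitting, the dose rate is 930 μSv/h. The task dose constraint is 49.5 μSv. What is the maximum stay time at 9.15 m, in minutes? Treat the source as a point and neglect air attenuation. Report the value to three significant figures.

Using I₁d₁² = I₂d₂², rate at 9.15 m:
930 × (0.980/9.15)² = 930 × 0.01147 = 10.67 μSv/h.
Stay time = 49.5 μSv ÷ 10.67 μSv/h = 4.639 h = 278.3 min.

278 min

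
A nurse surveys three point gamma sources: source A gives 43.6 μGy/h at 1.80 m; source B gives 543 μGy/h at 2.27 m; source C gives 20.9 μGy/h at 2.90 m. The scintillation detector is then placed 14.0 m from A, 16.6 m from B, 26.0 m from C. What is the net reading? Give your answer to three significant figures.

Each source contributes Iᵢ·(dᵢ/rᵢ)²; contributions add.
A: 43.6 × (1.80/14.0)² = 0.7207 μGy/h
B: 543 × (2.27/16.6)² = 10.15 μGy/h
C: 20.9 × (2.90/26.0)² = 0.2600 μGy/h
Total = 0.7207 + 10.15 + 0.2600 = 11.13 μGy/h.

11.1 μGy/h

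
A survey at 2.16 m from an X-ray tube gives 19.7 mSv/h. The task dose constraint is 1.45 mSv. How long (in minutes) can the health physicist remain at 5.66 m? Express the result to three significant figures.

Intensity scales as (d₁/d₂)², so rate at 5.66 m:
19.7 × (2.16/5.66)² = 19.7 × 0.1456 = 2.868 mSv/h.
Stay time = 1.45 mSv ÷ 2.868 mSv/h = 0.5056 h = 30.34 min.

30.3 min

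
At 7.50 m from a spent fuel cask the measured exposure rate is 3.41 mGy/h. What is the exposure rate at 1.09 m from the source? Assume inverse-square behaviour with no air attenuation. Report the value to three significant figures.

Since intensity falls as 1/r², scaling from 7.50 m to 1.09 m:
(7.50/1.09)² = 47.34, so 3.41 × 47.34 = 161.4 mGy/h.

161 mGy/h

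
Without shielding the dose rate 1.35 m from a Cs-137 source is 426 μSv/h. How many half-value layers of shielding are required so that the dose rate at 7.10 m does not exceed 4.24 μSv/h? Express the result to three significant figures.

1.86 half-value layers

At 7.10 m, distance alone gives (1.35/7.10)² = 0.03615, so 426 × 0.03615 = 15.40 μSv/h.
Further attenuation needed: 15.40/4.24 = 3.632.
n = log₂(3.632) = 1.861 half-value layers.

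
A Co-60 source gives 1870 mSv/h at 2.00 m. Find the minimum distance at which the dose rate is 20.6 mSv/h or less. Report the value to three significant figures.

By the inverse-square law, d₂ = d₁·√(I₁/I₂).
I₁/I₂ = 1870/20.6 = 90.78, so d₂ = 2.00 × √90.78 = 19.06 m.

19.1 m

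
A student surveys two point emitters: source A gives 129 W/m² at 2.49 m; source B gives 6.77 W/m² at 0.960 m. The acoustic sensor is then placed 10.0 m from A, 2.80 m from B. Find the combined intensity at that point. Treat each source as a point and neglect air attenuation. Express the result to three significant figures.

By superposition, sum each source's inverse-square contribution:
A: 129 × (2.49/10.0)² = 7.998 W/m²
B: 6.77 × (0.960/2.80)² = 0.7958 W/m²
Total = 7.998 + 0.7958 = 8.794 W/m².

8.79 W/m²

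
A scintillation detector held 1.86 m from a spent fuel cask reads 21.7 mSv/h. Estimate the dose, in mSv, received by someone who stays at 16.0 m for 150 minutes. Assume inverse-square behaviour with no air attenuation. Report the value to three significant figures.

0.733 mSv

Applying the 1/r² law, rate at 16.0 m:
21.7 × (1.86/16.0)² = 21.7 × 0.01351 = 0.2932 mSv/h.
Dose = rate × time = 0.2932 mSv/h × 2.500 h = 0.7330 mSv.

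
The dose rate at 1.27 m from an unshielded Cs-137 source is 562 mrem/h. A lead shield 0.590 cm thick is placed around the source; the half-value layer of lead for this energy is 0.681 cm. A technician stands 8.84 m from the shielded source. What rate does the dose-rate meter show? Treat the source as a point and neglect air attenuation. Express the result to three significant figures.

6.36 mrem/h

Distance alone: 562 × (1.27/8.84)² = 562 × 0.02064 = 11.60 mrem/h.
Shield: 0.590/0.681 = 0.8664 half-value layers → attenuation 2^(−0.8664) = 0.5485.
Combined: 11.60 × 0.5485 = 6.363 mrem/h.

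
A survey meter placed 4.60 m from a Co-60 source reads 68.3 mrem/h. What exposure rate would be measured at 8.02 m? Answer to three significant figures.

By the inverse-square law, scaling from 4.60 m to 8.02 m:
68.3 × (4.60/8.02)² = 68.3 × 0.3290 = 22.47 mrem/h.

22.5 mrem/h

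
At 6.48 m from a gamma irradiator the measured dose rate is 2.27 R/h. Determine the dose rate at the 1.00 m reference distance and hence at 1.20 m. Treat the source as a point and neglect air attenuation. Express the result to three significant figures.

95.3 R/h; 66.2 R/h

Intensity scales as (d₁/d₂)², so
At 1.00 m: 2.27 × (6.48/1.00)² = 2.27 × 41.99 = 95.32 R/h
At 1.20 m: 95.32 × (1.00/1.20)² = 95.32 × 0.6944 = 66.19 R/h.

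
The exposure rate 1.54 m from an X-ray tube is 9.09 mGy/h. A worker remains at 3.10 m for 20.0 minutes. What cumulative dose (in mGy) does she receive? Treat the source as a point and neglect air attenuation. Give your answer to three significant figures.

0.748 mGy

Using I₁d₁² = I₂d₂², rate at 3.10 m:
(1.54/3.10)² = 0.2468, so 9.09 × 0.2468 = 2.243 mGy/h.
Dose = rate × time = 2.243 mGy/h × 0.3333 h = 0.7476 mGy.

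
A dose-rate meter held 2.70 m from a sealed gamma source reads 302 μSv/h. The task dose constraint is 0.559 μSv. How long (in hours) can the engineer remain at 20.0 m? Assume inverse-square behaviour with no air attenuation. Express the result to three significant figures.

0.102 h

Since intensity falls as 1/r², rate at 20.0 m:
(2.70/20.0)² = 0.01823, so 302 × 0.01823 = 5.505 μSv/h.
Stay time = 0.559 μSv ÷ 5.505 μSv/h = 0.1015 h.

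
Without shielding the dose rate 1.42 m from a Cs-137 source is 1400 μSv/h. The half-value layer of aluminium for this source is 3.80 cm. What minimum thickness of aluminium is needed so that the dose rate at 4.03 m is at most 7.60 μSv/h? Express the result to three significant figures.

At 4.03 m, distance alone gives (1.42/4.03)² = 0.1242, so 1400 × 0.1242 = 173.9 μSv/h.
Further attenuation needed: 173.9/7.60 = 22.88.
n = log₂(22.88) = 4.516 half-value layers.
Thickness = 4.516 × 3.80 cm = 17.16 cm.

17.2 cm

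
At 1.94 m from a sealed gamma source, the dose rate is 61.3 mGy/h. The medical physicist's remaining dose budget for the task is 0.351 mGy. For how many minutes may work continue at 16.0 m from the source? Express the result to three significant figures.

Intensity scales as (d₁/d₂)², so rate at 16.0 m:
61.3 × (1.94/16.0)² = 61.3 × 0.01470 = 0.9011 mGy/h.
Stay time = 0.351 mGy ÷ 0.9011 mGy/h = 0.3895 h = 23.37 min.

23.4 min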